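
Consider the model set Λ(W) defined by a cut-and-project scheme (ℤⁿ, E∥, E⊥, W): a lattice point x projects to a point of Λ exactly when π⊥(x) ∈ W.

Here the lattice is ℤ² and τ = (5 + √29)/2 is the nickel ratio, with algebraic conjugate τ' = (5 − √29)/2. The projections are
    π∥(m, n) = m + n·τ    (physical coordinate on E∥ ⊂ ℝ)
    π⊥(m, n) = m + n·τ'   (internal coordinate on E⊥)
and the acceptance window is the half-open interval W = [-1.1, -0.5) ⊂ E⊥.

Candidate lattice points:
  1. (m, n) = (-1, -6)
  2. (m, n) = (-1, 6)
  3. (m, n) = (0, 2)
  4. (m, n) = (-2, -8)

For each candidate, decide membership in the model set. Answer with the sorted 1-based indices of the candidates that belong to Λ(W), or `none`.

none

Compute τ' = (5−√29)/2 = -0.19258, so π⊥(m,n) = m -0.19258·n.
#1 (-1,-6): internal coord -1 + (-6)·τ' = +0.15549; +0.15549 ∉ [-1.1, -0.5) → out
#2 (-1,6): internal coord -1 + (6)·τ' = -2.15549; -2.15549 ∉ [-1.1, -0.5) → out
#3 (0,2): internal coord 0 + (2)·τ' = -0.38516; -0.38516 ∉ [-1.1, -0.5) → out
#4 (-2,-8): internal coord -2 + (-8)·τ' = -0.45934; -0.45934 ∉ [-1.1, -0.5) → out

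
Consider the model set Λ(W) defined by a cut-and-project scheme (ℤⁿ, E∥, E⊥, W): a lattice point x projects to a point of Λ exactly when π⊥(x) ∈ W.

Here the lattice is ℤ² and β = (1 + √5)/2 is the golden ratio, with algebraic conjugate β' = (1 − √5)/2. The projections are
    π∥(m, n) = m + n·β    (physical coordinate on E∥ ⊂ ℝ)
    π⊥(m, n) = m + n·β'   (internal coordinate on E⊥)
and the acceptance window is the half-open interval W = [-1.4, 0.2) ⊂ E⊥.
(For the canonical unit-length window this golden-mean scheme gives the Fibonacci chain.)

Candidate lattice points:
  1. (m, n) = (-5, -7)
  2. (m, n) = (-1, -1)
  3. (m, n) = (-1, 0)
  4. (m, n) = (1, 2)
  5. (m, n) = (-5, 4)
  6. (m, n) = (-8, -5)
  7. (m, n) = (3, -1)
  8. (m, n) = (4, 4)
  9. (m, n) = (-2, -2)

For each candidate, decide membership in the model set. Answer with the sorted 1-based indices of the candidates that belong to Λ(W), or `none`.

Numerically β ≈ 1.618034 and β' = −1/β ≈ -0.618034.
candidate 1: (m,n)=(-5,-7) → π∥ = -5-7·β ≈ -16.326238, π⊥ = -5-7·β' ≈ -0.673762 ∈ [-1.4, 0.2) ⇒ IN Λ
candidate 2: (m,n)=(-1,-1) → π∥ = -1-1·β ≈ -2.618034, π⊥ = -1-1·β' ≈ -0.381966 ∈ [-1.4, 0.2) ⇒ IN Λ
candidate 3: (m,n)=(-1,0) → π∥ = -1+0·β ≈ -1.000000, π⊥ = -1+0·β' ≈ -1.000000 ∈ [-1.4, 0.2) ⇒ IN Λ
candidate 4: (m,n)=(1,2) → π∥ = 1+2·β ≈ 4.236068, π⊥ = 1+2·β' ≈ -0.236068 ∈ [-1.4, 0.2) ⇒ IN Λ
candidate 5: (m,n)=(-5,4) → π∥ = -5+4·β ≈ 1.472136, π⊥ = -5+4·β' ≈ -7.472136 ∉ [-1.4, 0.2) ⇒ out
candidate 6: (m,n)=(-8,-5) → π∥ = -8-5·β ≈ -16.090170, π⊥ = -8-5·β' ≈ -4.909830 ∉ [-1.4, 0.2) ⇒ out
candidate 7: (m,n)=(3,-1) → π∥ = 3-1·β ≈ 1.381966, π⊥ = 3-1·β' ≈ 3.618034 ∉ [-1.4, 0.2) ⇒ out
candidate 8: (m,n)=(4,4) → π∥ = 4+4·β ≈ 10.472136, π⊥ = 4+4·β' ≈ 1.527864 ∉ [-1.4, 0.2) ⇒ out
candidate 9: (m,n)=(-2,-2) → π∥ = -2-2·β ≈ -5.236068, π⊥ = -2-2·β' ≈ -0.763932 ∈ [-1.4, 0.2) ⇒ IN Λ

1, 2, 3, 4, 9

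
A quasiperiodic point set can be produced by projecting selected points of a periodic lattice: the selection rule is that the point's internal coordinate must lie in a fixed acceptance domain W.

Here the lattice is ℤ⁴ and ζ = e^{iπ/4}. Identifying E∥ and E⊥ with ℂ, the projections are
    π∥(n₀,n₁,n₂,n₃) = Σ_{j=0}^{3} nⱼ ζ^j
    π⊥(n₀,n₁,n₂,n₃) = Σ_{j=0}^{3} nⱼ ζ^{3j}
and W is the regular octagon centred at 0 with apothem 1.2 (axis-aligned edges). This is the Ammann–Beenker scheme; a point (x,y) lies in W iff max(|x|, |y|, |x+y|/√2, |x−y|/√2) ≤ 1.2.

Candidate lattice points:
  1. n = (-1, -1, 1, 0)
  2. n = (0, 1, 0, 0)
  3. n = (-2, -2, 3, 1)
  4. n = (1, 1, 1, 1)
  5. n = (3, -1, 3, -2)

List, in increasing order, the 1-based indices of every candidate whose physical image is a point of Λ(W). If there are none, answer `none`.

Internal map: ζ^{3j} for j=0..3 gives (1,0), (−√2/2,√2/2), (0,−1), (√2/2,√2/2).
candidate 1: n = (-1, -1, 1, 0) → π⊥ ≈ (-0.29289, -1.70711); max(|x|,|y|,|x±y|/√2) = 1.70711 > 1.2 ⇒ ∉ W
candidate 2: n = (0, 1, 0, 0) → π⊥ ≈ (-0.70711, +0.70711); max(|x|,|y|,|x±y|/√2) = 1.00000 ≤ 1.2 ⇒ ∈ W
candidate 3: n = (-2, -2, 3, 1) → π⊥ ≈ (+0.12132, -3.70711); max(|x|,|y|,|x±y|/√2) = 3.70711 > 1.2 ⇒ ∉ W
candidate 4: n = (1, 1, 1, 1) → π⊥ ≈ (+1.00000, +0.41421); max(|x|,|y|,|x±y|/√2) = 1.00000 ≤ 1.2 ⇒ ∈ W
candidate 5: n = (3, -1, 3, -2) → π⊥ ≈ (+2.29289, -5.12132); max(|x|,|y|,|x±y|/√2) = 5.24264 > 1.2 ⇒ ∉ W

2, 4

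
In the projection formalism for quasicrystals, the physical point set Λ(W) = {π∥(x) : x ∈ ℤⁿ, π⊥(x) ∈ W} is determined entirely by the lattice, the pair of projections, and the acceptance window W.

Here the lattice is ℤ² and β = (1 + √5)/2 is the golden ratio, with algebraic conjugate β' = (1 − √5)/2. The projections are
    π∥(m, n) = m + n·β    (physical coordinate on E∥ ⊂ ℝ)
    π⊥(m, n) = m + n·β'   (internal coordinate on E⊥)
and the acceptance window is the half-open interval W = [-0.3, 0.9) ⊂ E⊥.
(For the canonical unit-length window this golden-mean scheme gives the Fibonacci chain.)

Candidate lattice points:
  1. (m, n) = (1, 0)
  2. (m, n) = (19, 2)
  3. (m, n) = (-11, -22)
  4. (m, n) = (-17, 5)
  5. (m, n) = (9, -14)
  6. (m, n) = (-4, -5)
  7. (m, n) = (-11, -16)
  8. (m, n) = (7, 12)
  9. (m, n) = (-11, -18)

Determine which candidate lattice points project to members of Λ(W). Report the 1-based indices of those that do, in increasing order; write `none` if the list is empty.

Compute β' = (1−√5)/2 = -0.618034, so π⊥(m,n) = m -0.618034·n.
candidate 1: (m,n)=(1,0) → π∥ = 1+0·β ≈ 1.000000, π⊥ = 1+0·β' ≈ 1.000000 ∉ [-0.3, 0.9) ⇒ out
candidate 2: (m,n)=(19,2) → π∥ = 19+2·β ≈ 22.236068, π⊥ = 19+2·β' ≈ 17.763932 ∉ [-0.3, 0.9) ⇒ out
candidate 3: (m,n)=(-11,-22) → π∥ = -11-22·β ≈ -46.596748, π⊥ = -11-22·β' ≈ 2.596748 ∉ [-0.3, 0.9) ⇒ out
candidate 4: (m,n)=(-17,5) → π∥ = -17+5·β ≈ -8.909830, π⊥ = -17+5·β' ≈ -20.090170 ∉ [-0.3, 0.9) ⇒ out
candidate 5: (m,n)=(9,-14) → π∥ = 9-14·β ≈ -13.652476, π⊥ = 9-14·β' ≈ 17.652476 ∉ [-0.3, 0.9) ⇒ out
candidate 6: (m,n)=(-4,-5) → π∥ = -4-5·β ≈ -12.090170, π⊥ = -4-5·β' ≈ -0.909830 ∉ [-0.3, 0.9) ⇒ out
candidate 7: (m,n)=(-11,-16) → π∥ = -11-16·β ≈ -36.888544, π⊥ = -11-16·β' ≈ -1.111456 ∉ [-0.3, 0.9) ⇒ out
candidate 8: (m,n)=(7,12) → π∥ = 7+12·β ≈ 26.416408, π⊥ = 7+12·β' ≈ -0.416408 ∉ [-0.3, 0.9) ⇒ out
candidate 9: (m,n)=(-11,-18) → π∥ = -11-18·β ≈ -40.124612, π⊥ = -11-18·β' ≈ 0.124612 ∈ [-0.3, 0.9) ⇒ IN Λ

9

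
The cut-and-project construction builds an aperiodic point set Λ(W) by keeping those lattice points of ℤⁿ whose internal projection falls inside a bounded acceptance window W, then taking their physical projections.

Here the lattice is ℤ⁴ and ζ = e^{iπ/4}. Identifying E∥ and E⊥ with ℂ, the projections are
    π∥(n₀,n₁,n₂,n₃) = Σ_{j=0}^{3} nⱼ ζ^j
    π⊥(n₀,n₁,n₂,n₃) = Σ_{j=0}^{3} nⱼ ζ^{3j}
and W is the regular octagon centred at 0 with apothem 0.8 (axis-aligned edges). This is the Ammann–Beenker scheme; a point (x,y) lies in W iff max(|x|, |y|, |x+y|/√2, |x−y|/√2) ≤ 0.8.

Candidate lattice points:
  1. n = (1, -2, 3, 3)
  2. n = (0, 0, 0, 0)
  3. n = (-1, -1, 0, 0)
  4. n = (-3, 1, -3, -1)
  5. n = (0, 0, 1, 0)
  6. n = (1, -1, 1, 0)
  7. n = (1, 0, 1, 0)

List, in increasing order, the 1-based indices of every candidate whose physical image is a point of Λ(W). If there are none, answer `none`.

π⊥(n) = n₀ + n₁ζ³ + n₂ζ⁶ + n₃ζ⁹ where ζ = e^{iπ/4}.
candidate 1: n = (1, -2, 3, 3) → π⊥ ≈ (+4.53553, -2.29289); max(|x|,|y|,|x±y|/√2) = 4.82843 > 0.8 ⇒ ∉ W
candidate 2: n = (0, 0, 0, 0) → π⊥ ≈ (+0.00000, +0.00000); max(|x|,|y|,|x±y|/√2) = 0.00000 ≤ 0.8 ⇒ ∈ W
candidate 3: n = (-1, -1, 0, 0) → π⊥ ≈ (-0.29289, -0.70711); max(|x|,|y|,|x±y|/√2) = 0.70711 ≤ 0.8 ⇒ ∈ W
candidate 4: n = (-3, 1, -3, -1) → π⊥ ≈ (-4.41421, +3.00000); max(|x|,|y|,|x±y|/√2) = 5.24264 > 0.8 ⇒ ∉ W
candidate 5: n = (0, 0, 1, 0) → π⊥ ≈ (+0.00000, -1.00000); max(|x|,|y|,|x±y|/√2) = 1.00000 > 0.8 ⇒ ∉ W
candidate 6: n = (1, -1, 1, 0) → π⊥ ≈ (+1.70711, -1.70711); max(|x|,|y|,|x±y|/√2) = 2.41421 > 0.8 ⇒ ∉ W
candidate 7: n = (1, 0, 1, 0) → π⊥ ≈ (+1.00000, -1.00000); max(|x|,|y|,|x±y|/√2) = 1.41421 > 0.8 ⇒ ∉ W

2, 3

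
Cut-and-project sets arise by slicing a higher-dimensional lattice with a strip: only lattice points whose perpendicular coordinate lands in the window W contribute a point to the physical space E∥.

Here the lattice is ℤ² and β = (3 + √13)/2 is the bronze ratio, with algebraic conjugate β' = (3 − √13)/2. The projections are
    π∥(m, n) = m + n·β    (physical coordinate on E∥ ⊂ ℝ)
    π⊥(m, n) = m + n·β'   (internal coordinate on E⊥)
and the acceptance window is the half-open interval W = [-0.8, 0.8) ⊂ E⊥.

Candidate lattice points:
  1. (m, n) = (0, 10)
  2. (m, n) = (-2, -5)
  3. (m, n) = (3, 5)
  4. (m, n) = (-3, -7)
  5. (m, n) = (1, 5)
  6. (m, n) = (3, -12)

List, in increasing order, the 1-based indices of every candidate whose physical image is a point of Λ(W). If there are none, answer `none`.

Numerically β ≈ 3.30278 and β' = −1/β ≈ -0.30278.
#1 (0,10): internal coord 0 + (10)·β' = -3.02776; -3.02776 ∉ [-0.8, 0.8) → out
#2 (-2,-5): internal coord -2 + (-5)·β' = -0.48612; -0.48612 ∈ [-0.8, 0.8) → IN Λ
#3 (3,5): internal coord 3 + (5)·β' = +1.48612; +1.48612 ∉ [-0.8, 0.8) → out
#4 (-3,-7): internal coord -3 + (-7)·β' = -0.88057; -0.88057 ∉ [-0.8, 0.8) → out
#5 (1,5): internal coord 1 + (5)·β' = -0.51388; -0.51388 ∈ [-0.8, 0.8) → IN Λ
#6 (3,-12): internal coord 3 + (-12)·β' = +6.63331; +6.63331 ∉ [-0.8, 0.8) → out

2, 5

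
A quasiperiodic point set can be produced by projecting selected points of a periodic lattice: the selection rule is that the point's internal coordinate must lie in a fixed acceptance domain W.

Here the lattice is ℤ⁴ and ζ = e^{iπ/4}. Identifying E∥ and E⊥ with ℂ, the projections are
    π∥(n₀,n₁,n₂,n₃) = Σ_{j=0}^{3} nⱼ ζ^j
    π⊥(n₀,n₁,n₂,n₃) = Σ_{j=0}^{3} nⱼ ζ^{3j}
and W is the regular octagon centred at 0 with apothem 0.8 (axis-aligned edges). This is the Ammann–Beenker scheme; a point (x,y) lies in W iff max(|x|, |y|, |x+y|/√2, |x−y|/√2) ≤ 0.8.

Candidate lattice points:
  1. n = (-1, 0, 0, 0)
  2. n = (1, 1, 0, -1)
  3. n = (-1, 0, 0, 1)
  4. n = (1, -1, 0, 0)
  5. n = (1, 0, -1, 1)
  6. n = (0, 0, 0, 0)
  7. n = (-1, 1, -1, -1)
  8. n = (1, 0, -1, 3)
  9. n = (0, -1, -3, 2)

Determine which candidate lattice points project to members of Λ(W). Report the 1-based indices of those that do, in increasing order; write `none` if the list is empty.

2, 3, 6

With ζ = e^{iπ/4} the internal vectors are ζ^0,ζ^3,ζ^6,ζ^9.
candidate 1: n = (-1, 0, 0, 0) → π⊥ ≈ (-1.000000, +0.000000); max(|x|,|y|,|x±y|/√2) = 1.000000 > 0.8 ⇒ ∉ W
candidate 2: n = (1, 1, 0, -1) → π⊥ ≈ (-0.414214, +0.000000); max(|x|,|y|,|x±y|/√2) = 0.414214 ≤ 0.8 ⇒ ∈ W
candidate 3: n = (-1, 0, 0, 1) → π⊥ ≈ (-0.292893, +0.707107); max(|x|,|y|,|x±y|/√2) = 0.707107 ≤ 0.8 ⇒ ∈ W
candidate 4: n = (1, -1, 0, 0) → π⊥ ≈ (+1.707107, -0.707107); max(|x|,|y|,|x±y|/√2) = 1.707107 > 0.8 ⇒ ∉ W
candidate 5: n = (1, 0, -1, 1) → π⊥ ≈ (+1.707107, +1.707107); max(|x|,|y|,|x±y|/√2) = 2.414214 > 0.8 ⇒ ∉ W
candidate 6: n = (0, 0, 0, 0) → π⊥ ≈ (+0.000000, +0.000000); max(|x|,|y|,|x±y|/√2) = 0.000000 ≤ 0.8 ⇒ ∈ W
candidate 7: n = (-1, 1, -1, -1) → π⊥ ≈ (-2.414214, +1.000000); max(|x|,|y|,|x±y|/√2) = 2.414214 > 0.8 ⇒ ∉ W
candidate 8: n = (1, 0, -1, 3) → π⊥ ≈ (+3.121320, +3.121320); max(|x|,|y|,|x±y|/√2) = 4.414214 > 0.8 ⇒ ∉ W
candidate 9: n = (0, -1, -3, 2) → π⊥ ≈ (+2.121320, +3.707107); max(|x|,|y|,|x±y|/√2) = 4.121320 > 0.8 ⇒ ∉ W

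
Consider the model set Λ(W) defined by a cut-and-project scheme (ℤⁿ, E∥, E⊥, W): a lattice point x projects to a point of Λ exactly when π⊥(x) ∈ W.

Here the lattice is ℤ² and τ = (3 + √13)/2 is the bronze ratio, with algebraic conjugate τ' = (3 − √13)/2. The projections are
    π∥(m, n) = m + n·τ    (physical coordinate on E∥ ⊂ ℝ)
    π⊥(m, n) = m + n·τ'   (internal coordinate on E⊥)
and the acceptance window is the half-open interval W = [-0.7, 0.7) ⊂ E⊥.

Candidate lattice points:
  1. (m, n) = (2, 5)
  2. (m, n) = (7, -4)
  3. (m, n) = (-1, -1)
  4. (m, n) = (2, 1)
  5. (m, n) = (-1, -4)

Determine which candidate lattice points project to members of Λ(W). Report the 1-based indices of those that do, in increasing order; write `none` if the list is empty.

1, 3, 5

Compute τ' = (3−√13)/2 = -0.3028, so π⊥(m,n) = m -0.3028·n.
[1] lift (2,5): star map gives 0.4861; window check -0.7 ≤ 0.4861 < 0.7 is true → IN Λ
[2] lift (7,-4): star map gives 8.2111; window check -0.7 ≤ 8.2111 < 0.7 is false → out
[3] lift (-1,-1): star map gives -0.6972; window check -0.7 ≤ -0.6972 < 0.7 is true → IN Λ
[4] lift (2,1): star map gives 1.6972; window check -0.7 ≤ 1.6972 < 0.7 is false → out
[5] lift (-1,-4): star map gives 0.2111; window check -0.7 ≤ 0.2111 < 0.7 is true → IN Λ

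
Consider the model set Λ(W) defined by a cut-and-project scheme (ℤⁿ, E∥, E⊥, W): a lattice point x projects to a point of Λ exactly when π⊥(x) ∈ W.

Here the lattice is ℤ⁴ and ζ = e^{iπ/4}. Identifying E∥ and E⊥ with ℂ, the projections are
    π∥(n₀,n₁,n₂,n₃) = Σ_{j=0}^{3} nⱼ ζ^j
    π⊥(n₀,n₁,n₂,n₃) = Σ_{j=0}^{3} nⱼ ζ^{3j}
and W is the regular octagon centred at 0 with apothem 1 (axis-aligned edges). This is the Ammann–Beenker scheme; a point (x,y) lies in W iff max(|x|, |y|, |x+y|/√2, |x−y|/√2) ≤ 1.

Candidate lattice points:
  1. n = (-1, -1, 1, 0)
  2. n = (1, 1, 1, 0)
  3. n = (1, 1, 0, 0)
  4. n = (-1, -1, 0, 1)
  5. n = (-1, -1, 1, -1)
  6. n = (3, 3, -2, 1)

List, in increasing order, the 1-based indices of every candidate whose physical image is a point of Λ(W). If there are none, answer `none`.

2, 3, 4

Internal map: ζ^{3j} for j=0..3 gives (1,0), (−√2/2,√2/2), (0,−1), (√2/2,√2/2).
#1 (-1, -1, 1, 0): internal (-0.292893, -1.707107); octagon support 1.707107 vs apothem 1 → ∉ W
#2 (1, 1, 1, 0): internal (0.292893, -0.292893); octagon support 0.414214 vs apothem 1 → ∈ W
#3 (1, 1, 0, 0): internal (0.292893, 0.707107); octagon support 0.707107 vs apothem 1 → ∈ W
#4 (-1, -1, 0, 1): internal (0.414214, 0.000000); octagon support 0.414214 vs apothem 1 → ∈ W
#5 (-1, -1, 1, -1): internal (-1.000000, -2.414214); octagon support 2.414214 vs apothem 1 → ∉ W
#6 (3, 3, -2, 1): internal (1.585786, 4.828427); octagon support 4.828427 vs apothem 1 → ∉ W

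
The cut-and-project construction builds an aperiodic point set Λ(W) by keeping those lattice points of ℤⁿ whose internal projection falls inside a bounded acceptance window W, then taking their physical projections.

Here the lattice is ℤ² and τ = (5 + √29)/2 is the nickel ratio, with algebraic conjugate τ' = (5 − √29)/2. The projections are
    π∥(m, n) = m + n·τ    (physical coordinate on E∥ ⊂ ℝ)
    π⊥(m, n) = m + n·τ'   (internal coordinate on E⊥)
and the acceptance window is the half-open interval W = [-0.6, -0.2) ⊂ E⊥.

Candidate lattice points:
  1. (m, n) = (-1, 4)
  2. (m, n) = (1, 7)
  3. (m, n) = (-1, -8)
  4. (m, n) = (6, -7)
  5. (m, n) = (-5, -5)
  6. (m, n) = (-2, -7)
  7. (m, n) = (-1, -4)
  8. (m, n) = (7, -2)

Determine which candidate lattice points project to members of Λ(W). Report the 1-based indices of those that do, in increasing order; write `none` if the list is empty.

Compute τ' = (5−√29)/2 = -0.192582, so π⊥(m,n) = m -0.192582·n.
[1] lift (-1,4): star map gives -1.770330; window check -0.6 ≤ -1.770330 < -0.2 is false → out
[2] lift (1,7): star map gives -0.348077; window check -0.6 ≤ -0.348077 < -0.2 is true → IN Λ
[3] lift (-1,-8): star map gives 0.540659; window check -0.6 ≤ 0.540659 < -0.2 is false → out
[4] lift (6,-7): star map gives 7.348077; window check -0.6 ≤ 7.348077 < -0.2 is false → out
[5] lift (-5,-5): star map gives -4.037088; window check -0.6 ≤ -4.037088 < -0.2 is false → out
[6] lift (-2,-7): star map gives -0.651923; window check -0.6 ≤ -0.651923 < -0.2 is false → out
[7] lift (-1,-4): star map gives -0.229670; window check -0.6 ≤ -0.229670 < -0.2 is true → IN Λ
[8] lift (7,-2): star map gives 7.385165; window check -0.6 ≤ 7.385165 < -0.2 is false → out

2, 7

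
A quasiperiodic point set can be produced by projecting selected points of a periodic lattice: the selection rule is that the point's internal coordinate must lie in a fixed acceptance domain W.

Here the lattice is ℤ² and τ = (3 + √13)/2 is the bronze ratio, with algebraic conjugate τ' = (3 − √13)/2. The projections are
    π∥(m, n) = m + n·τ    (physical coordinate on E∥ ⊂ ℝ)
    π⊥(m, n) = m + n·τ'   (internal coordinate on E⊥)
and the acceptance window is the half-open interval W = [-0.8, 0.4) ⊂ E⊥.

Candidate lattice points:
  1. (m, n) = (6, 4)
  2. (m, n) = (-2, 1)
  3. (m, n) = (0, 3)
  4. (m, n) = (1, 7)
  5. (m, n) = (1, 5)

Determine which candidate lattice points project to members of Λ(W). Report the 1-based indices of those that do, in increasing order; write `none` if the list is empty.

τ' = (3−√13)/2 ≈ -0.3028.
[1] lift (6,4): star map gives 4.7889; window check -0.8 ≤ 4.7889 < 0.4 is false → out
[2] lift (-2,1): star map gives -2.3028; window check -0.8 ≤ -2.3028 < 0.4 is false → out
[3] lift (0,3): star map gives -0.9083; window check -0.8 ≤ -0.9083 < 0.4 is false → out
[4] lift (1,7): star map gives -1.1194; window check -0.8 ≤ -1.1194 < 0.4 is false → out
[5] lift (1,5): star map gives -0.5139; window check -0.8 ≤ -0.5139 < 0.4 is true → IN Λ

5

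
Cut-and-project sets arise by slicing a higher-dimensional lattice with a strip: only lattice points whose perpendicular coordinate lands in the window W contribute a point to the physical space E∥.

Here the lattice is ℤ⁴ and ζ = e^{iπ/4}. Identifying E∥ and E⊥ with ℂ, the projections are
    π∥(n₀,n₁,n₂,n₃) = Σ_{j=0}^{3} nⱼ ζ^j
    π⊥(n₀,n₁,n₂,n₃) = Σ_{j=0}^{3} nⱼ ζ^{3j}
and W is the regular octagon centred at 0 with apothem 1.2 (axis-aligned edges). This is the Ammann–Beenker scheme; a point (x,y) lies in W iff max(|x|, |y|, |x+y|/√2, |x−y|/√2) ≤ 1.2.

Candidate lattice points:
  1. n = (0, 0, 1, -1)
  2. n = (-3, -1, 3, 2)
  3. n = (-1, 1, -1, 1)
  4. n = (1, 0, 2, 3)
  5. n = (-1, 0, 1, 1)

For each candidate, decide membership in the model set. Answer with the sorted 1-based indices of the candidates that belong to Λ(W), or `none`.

Internal map: ζ^{3j} for j=0..3 gives (1,0), (−√2/2,√2/2), (0,−1), (√2/2,√2/2).
#1 (0, 0, 1, -1): internal (-0.70711, -1.70711); octagon support 1.70711 vs apothem 1.2 → ∉ W
#2 (-3, -1, 3, 2): internal (-0.87868, -2.29289); octagon support 2.29289 vs apothem 1.2 → ∉ W
#3 (-1, 1, -1, 1): internal (-1.00000, 2.41421); octagon support 2.41421 vs apothem 1.2 → ∉ W
#4 (1, 0, 2, 3): internal (3.12132, 0.12132); octagon support 3.12132 vs apothem 1.2 → ∉ W
#5 (-1, 0, 1, 1): internal (-0.29289, -0.29289); octagon support 0.41421 vs apothem 1.2 → ∈ W

5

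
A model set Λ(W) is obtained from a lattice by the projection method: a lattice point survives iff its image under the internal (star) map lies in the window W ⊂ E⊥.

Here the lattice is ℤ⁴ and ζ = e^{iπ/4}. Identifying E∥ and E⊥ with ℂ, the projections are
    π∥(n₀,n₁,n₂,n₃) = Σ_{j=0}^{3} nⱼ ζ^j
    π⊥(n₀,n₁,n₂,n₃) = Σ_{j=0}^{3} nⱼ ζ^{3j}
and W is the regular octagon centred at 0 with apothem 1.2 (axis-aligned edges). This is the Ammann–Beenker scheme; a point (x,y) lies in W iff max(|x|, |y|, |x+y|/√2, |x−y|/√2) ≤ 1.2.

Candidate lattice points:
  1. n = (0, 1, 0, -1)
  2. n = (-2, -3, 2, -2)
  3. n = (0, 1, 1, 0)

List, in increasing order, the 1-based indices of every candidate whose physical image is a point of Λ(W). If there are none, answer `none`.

Internal map: ζ^{3j} for j=0..3 gives (1,0), (−√2/2,√2/2), (0,−1), (√2/2,√2/2).
candidate 1: n = (0, 1, 0, -1) → π⊥ ≈ (-1.41421, +0.00000); max(|x|,|y|,|x±y|/√2) = 1.41421 > 1.2 ⇒ ∉ W
candidate 2: n = (-2, -3, 2, -2) → π⊥ ≈ (-1.29289, -5.53553); max(|x|,|y|,|x±y|/√2) = 5.53553 > 1.2 ⇒ ∉ W
candidate 3: n = (0, 1, 1, 0) → π⊥ ≈ (-0.70711, -0.29289); max(|x|,|y|,|x±y|/√2) = 0.70711 ≤ 1.2 ⇒ ∈ W

3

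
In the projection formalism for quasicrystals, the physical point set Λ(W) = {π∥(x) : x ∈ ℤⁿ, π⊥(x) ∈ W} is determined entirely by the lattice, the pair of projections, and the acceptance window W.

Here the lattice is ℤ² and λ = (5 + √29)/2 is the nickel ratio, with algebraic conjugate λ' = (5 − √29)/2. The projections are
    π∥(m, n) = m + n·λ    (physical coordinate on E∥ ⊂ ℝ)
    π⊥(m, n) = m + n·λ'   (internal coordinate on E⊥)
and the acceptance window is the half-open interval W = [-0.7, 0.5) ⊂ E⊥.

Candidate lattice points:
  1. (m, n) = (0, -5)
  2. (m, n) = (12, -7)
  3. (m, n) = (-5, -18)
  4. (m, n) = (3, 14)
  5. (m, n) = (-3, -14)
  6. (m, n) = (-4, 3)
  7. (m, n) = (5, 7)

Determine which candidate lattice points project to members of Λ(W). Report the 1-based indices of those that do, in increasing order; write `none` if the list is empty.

Compute λ' = (5−√29)/2 = -0.192582, so π⊥(m,n) = m -0.192582·n.
candidate 1: (m,n)=(0,-5) → π∥ = 0-5·λ ≈ -25.962912, π⊥ = 0-5·λ' ≈ 0.962912 ∉ [-0.7, 0.5) ⇒ out
candidate 2: (m,n)=(12,-7) → π∥ = 12-7·λ ≈ -24.348077, π⊥ = 12-7·λ' ≈ 13.348077 ∉ [-0.7, 0.5) ⇒ out
candidate 3: (m,n)=(-5,-18) → π∥ = -5-18·λ ≈ -98.466483, π⊥ = -5-18·λ' ≈ -1.533517 ∉ [-0.7, 0.5) ⇒ out
candidate 4: (m,n)=(3,14) → π∥ = 3+14·λ ≈ 75.696154, π⊥ = 3+14·λ' ≈ 0.303846 ∈ [-0.7, 0.5) ⇒ IN Λ
candidate 5: (m,n)=(-3,-14) → π∥ = -3-14·λ ≈ -75.696154, π⊥ = -3-14·λ' ≈ -0.303846 ∈ [-0.7, 0.5) ⇒ IN Λ
candidate 6: (m,n)=(-4,3) → π∥ = -4+3·λ ≈ 11.577747, π⊥ = -4+3·λ' ≈ -4.577747 ∉ [-0.7, 0.5) ⇒ out
candidate 7: (m,n)=(5,7) → π∥ = 5+7·λ ≈ 41.348077, π⊥ = 5+7·λ' ≈ 3.651923 ∉ [-0.7, 0.5) ⇒ out

4, 5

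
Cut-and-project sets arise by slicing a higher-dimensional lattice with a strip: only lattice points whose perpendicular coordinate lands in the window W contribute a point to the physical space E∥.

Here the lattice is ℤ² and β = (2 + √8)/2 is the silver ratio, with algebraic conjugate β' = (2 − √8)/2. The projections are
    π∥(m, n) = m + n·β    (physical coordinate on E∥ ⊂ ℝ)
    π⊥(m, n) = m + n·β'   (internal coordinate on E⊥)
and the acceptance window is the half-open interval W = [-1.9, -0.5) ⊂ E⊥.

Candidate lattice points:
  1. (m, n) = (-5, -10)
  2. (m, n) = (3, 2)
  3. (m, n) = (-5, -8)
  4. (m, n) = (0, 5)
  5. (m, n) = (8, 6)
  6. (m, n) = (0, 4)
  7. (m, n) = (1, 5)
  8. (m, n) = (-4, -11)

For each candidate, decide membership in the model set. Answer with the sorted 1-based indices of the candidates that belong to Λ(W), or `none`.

1, 3, 6, 7

β' = (2−√8)/2 ≈ -0.41421.
#1 (-5,-10): internal coord -5 + (-10)·β' = -0.85786; -0.85786 ∈ [-1.9, -0.5) → IN Λ
#2 (3,2): internal coord 3 + (2)·β' = +2.17157; +2.17157 ∉ [-1.9, -0.5) → out
#3 (-5,-8): internal coord -5 + (-8)·β' = -1.68629; -1.68629 ∈ [-1.9, -0.5) → IN Λ
#4 (0,5): internal coord 0 + (5)·β' = -2.07107; -2.07107 ∉ [-1.9, -0.5) → out
#5 (8,6): internal coord 8 + (6)·β' = +5.51472; +5.51472 ∉ [-1.9, -0.5) → out
#6 (0,4): internal coord 0 + (4)·β' = -1.65685; -1.65685 ∈ [-1.9, -0.5) → IN Λ
#7 (1,5): internal coord 1 + (5)·β' = -1.07107; -1.07107 ∈ [-1.9, -0.5) → IN Λ
#8 (-4,-11): internal coord -4 + (-11)·β' = +0.55635; +0.55635 ∉ [-1.9, -0.5) → out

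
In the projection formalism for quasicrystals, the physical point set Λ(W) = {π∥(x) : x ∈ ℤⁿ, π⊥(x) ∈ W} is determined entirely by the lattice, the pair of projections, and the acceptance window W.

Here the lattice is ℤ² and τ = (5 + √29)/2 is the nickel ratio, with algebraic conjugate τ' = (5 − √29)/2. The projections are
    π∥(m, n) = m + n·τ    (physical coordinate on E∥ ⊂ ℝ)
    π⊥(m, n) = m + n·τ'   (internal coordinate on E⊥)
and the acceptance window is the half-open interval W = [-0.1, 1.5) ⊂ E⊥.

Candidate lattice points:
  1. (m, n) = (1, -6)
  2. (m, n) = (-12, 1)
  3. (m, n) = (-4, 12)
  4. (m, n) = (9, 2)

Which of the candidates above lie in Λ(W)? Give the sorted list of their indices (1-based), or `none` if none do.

Numerically τ ≈ 5.19258 and τ' = −1/τ ≈ -0.19258.
[1] lift (1,-6): star map gives 2.15549; window check -0.1 ≤ 2.15549 < 1.5 is false → out
[2] lift (-12,1): star map gives -12.19258; window check -0.1 ≤ -12.19258 < 1.5 is false → out
[3] lift (-4,12): star map gives -6.31099; window check -0.1 ≤ -6.31099 < 1.5 is false → out
[4] lift (9,2): star map gives 8.61484; window check -0.1 ≤ 8.61484 < 1.5 is false → out

none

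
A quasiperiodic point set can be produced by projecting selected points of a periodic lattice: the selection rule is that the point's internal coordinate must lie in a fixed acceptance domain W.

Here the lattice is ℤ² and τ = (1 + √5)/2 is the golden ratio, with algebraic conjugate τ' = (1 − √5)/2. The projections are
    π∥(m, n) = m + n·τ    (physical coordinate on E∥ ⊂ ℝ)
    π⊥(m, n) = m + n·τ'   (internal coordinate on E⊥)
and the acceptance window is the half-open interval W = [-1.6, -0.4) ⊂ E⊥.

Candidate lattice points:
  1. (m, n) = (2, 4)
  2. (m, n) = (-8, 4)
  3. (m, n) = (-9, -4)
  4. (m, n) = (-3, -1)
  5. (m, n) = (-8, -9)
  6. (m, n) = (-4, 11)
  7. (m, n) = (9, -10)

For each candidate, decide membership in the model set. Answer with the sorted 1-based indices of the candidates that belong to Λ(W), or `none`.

Compute τ' = (1−√5)/2 = -0.6180, so π⊥(m,n) = m -0.6180·n.
[1] lift (2,4): star map gives -0.4721; window check -1.6 ≤ -0.4721 < -0.4 is true → IN Λ
[2] lift (-8,4): star map gives -10.4721; window check -1.6 ≤ -10.4721 < -0.4 is false → out
[3] lift (-9,-4): star map gives -6.5279; window check -1.6 ≤ -6.5279 < -0.4 is false → out
[4] lift (-3,-1): star map gives -2.3820; window check -1.6 ≤ -2.3820 < -0.4 is false → out
[5] lift (-8,-9): star map gives -2.4377; window check -1.6 ≤ -2.4377 < -0.4 is false → out
[6] lift (-4,11): star map gives -10.7984; window check -1.6 ≤ -10.7984 < -0.4 is false → out
[7] lift (9,-10): star map gives 15.1803; window check -1.6 ≤ 15.1803 < -0.4 is false → out

1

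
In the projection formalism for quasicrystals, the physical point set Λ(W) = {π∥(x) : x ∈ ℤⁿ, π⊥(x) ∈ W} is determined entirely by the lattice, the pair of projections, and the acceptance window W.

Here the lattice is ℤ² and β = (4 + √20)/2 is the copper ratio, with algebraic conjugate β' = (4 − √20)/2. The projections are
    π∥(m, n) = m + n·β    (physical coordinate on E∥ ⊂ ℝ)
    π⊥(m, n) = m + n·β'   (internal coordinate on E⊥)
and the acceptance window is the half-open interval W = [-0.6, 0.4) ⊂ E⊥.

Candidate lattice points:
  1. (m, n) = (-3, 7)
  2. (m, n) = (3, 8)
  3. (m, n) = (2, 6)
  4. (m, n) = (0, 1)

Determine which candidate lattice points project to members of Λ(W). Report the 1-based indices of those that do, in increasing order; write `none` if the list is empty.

4

β' = (4−√20)/2 ≈ -0.23607.
#1 (-3,7): internal coord -3 + (7)·β' = -4.65248; -4.65248 ∉ [-0.6, 0.4) → out
#2 (3,8): internal coord 3 + (8)·β' = +1.11146; +1.11146 ∉ [-0.6, 0.4) → out
#3 (2,6): internal coord 2 + (6)·β' = +0.58359; +0.58359 ∉ [-0.6, 0.4) → out
#4 (0,1): internal coord 0 + (1)·β' = -0.23607; -0.23607 ∈ [-0.6, 0.4) → IN Λ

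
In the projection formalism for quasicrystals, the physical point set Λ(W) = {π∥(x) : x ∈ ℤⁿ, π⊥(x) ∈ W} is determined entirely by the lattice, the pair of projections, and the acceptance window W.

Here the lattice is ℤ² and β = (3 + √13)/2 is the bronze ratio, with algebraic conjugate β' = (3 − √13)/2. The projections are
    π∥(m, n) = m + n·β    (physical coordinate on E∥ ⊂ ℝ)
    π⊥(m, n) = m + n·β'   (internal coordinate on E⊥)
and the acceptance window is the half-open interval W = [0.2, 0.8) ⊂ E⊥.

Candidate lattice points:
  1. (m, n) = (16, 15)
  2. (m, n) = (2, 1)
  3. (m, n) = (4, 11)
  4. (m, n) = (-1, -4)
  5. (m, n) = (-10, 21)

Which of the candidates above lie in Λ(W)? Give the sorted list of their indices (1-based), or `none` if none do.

3, 4

β' = (3−√13)/2 ≈ -0.3028.
[1] lift (16,15): star map gives 11.4584; window check 0.2 ≤ 11.4584 < 0.8 is false → out
[2] lift (2,1): star map gives 1.6972; window check 0.2 ≤ 1.6972 < 0.8 is false → out
[3] lift (4,11): star map gives 0.6695; window check 0.2 ≤ 0.6695 < 0.8 is true → IN Λ
[4] lift (-1,-4): star map gives 0.2111; window check 0.2 ≤ 0.2111 < 0.8 is true → IN Λ
[5] lift (-10,21): star map gives -16.3583; window check 0.2 ≤ -16.3583 < 0.8 is false → out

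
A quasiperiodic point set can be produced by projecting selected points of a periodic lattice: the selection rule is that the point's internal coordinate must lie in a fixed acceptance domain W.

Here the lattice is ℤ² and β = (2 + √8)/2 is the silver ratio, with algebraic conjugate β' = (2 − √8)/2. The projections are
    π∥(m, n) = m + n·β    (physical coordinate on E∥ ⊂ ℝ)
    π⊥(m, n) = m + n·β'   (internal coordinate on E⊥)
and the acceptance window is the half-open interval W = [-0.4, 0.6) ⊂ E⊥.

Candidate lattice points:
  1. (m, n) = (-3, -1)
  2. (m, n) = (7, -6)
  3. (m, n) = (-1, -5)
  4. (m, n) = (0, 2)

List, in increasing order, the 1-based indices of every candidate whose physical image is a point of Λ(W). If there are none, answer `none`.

none

Numerically β ≈ 2.414214 and β' = −1/β ≈ -0.414214.
[1] lift (-3,-1): star map gives -2.585786; window check -0.4 ≤ -2.585786 < 0.6 is false → out
[2] lift (7,-6): star map gives 9.485281; window check -0.4 ≤ 9.485281 < 0.6 is false → out
[3] lift (-1,-5): star map gives 1.071068; window check -0.4 ≤ 1.071068 < 0.6 is false → out
[4] lift (0,2): star map gives -0.828427; window check -0.4 ≤ -0.828427 < 0.6 is false → out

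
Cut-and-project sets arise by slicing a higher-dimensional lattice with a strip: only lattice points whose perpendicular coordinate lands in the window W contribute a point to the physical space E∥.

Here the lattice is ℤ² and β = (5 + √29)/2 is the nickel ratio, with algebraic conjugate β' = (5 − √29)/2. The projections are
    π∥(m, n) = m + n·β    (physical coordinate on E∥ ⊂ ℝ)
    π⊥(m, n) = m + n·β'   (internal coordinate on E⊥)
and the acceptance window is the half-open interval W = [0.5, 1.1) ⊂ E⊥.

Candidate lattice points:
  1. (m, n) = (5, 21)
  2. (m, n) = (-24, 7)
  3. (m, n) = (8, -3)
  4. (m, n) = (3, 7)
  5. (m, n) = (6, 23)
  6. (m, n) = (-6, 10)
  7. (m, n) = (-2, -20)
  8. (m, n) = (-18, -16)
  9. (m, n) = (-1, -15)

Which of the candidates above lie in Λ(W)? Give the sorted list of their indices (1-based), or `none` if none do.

Compute β' = (5−√29)/2 = -0.19258, so π⊥(m,n) = m -0.19258·n.
[1] lift (5,21): star map gives 0.95577; window check 0.5 ≤ 0.95577 < 1.1 is true → IN Λ
[2] lift (-24,7): star map gives -25.34808; window check 0.5 ≤ -25.34808 < 1.1 is false → out
[3] lift (8,-3): star map gives 8.57775; window check 0.5 ≤ 8.57775 < 1.1 is false → out
[4] lift (3,7): star map gives 1.65192; window check 0.5 ≤ 1.65192 < 1.1 is false → out
[5] lift (6,23): star map gives 1.57060; window check 0.5 ≤ 1.57060 < 1.1 is false → out
[6] lift (-6,10): star map gives -7.92582; window check 0.5 ≤ -7.92582 < 1.1 is false → out
[7] lift (-2,-20): star map gives 1.85165; window check 0.5 ≤ 1.85165 < 1.1 is false → out
[8] lift (-18,-16): star map gives -14.91868; window check 0.5 ≤ -14.91868 < 1.1 is false → out
[9] lift (-1,-15): star map gives 1.88874; window check 0.5 ≤ 1.88874 < 1.1 is false → out

1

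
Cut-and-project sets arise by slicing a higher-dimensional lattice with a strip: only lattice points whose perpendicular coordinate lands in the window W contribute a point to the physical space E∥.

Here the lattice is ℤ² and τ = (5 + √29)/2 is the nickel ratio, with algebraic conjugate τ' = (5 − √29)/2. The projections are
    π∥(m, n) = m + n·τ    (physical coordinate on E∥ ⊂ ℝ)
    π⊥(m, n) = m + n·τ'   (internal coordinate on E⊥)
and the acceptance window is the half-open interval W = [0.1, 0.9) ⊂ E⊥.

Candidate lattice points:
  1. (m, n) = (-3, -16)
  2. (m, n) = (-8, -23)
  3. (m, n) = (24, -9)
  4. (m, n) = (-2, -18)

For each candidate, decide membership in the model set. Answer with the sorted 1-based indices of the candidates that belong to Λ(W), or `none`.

none

τ' = (5−√29)/2 ≈ -0.192582.
[1] lift (-3,-16): star map gives 0.081318; window check 0.1 ≤ 0.081318 < 0.9 is false → out
[2] lift (-8,-23): star map gives -3.570605; window check 0.1 ≤ -3.570605 < 0.9 is false → out
[3] lift (24,-9): star map gives 25.733242; window check 0.1 ≤ 25.733242 < 0.9 is false → out
[4] lift (-2,-18): star map gives 1.466483; window check 0.1 ≤ 1.466483 < 0.9 is false → out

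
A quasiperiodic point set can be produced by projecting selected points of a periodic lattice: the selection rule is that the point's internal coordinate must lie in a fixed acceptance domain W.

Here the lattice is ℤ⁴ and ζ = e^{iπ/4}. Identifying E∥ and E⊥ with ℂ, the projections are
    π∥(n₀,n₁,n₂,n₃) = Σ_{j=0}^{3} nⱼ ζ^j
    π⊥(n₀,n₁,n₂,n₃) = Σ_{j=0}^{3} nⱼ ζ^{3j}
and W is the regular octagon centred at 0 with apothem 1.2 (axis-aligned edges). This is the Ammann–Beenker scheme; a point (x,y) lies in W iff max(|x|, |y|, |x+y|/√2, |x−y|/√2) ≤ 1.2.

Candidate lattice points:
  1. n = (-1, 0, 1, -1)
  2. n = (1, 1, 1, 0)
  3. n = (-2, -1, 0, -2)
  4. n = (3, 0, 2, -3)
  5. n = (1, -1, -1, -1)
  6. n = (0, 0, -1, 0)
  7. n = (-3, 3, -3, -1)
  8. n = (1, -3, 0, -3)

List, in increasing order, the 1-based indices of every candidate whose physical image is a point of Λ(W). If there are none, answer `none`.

With ζ = e^{iπ/4} the internal vectors are ζ^0,ζ^3,ζ^6,ζ^9.
candidate 1: n = (-1, 0, 1, -1) → π⊥ ≈ (-1.70711, -1.70711); max(|x|,|y|,|x±y|/√2) = 2.41421 > 1.2 ⇒ ∉ W
candidate 2: n = (1, 1, 1, 0) → π⊥ ≈ (+0.29289, -0.29289); max(|x|,|y|,|x±y|/√2) = 0.41421 ≤ 1.2 ⇒ ∈ W
candidate 3: n = (-2, -1, 0, -2) → π⊥ ≈ (-2.70711, -2.12132); max(|x|,|y|,|x±y|/√2) = 3.41421 > 1.2 ⇒ ∉ W
candidate 4: n = (3, 0, 2, -3) → π⊥ ≈ (+0.87868, -4.12132); max(|x|,|y|,|x±y|/√2) = 4.12132 > 1.2 ⇒ ∉ W
candidate 5: n = (1, -1, -1, -1) → π⊥ ≈ (+1.00000, -0.41421); max(|x|,|y|,|x±y|/√2) = 1.00000 ≤ 1.2 ⇒ ∈ W
candidate 6: n = (0, 0, -1, 0) → π⊥ ≈ (+0.00000, +1.00000); max(|x|,|y|,|x±y|/√2) = 1.00000 ≤ 1.2 ⇒ ∈ W
candidate 7: n = (-3, 3, -3, -1) → π⊥ ≈ (-5.82843, +4.41421); max(|x|,|y|,|x±y|/√2) = 7.24264 > 1.2 ⇒ ∉ W
candidate 8: n = (1, -3, 0, -3) → π⊥ ≈ (+1.00000, -4.24264); max(|x|,|y|,|x±y|/√2) = 4.24264 > 1.2 ⇒ ∉ W

2, 5, 6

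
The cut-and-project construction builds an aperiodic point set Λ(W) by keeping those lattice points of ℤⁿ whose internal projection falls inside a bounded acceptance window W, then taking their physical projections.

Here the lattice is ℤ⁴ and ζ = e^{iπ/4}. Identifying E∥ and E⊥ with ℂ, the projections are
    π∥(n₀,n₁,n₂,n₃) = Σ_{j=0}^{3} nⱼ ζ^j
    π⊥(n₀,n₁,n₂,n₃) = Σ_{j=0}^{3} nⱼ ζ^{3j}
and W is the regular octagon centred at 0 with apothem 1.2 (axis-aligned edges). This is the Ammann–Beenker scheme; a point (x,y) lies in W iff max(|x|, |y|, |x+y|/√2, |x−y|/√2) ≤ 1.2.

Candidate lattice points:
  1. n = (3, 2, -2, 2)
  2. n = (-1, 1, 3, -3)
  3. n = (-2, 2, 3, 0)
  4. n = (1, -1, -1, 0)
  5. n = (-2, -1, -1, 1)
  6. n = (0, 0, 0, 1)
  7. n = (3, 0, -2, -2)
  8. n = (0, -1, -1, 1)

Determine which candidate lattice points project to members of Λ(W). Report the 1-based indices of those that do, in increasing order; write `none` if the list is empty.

Internal map: ζ^{3j} for j=0..3 gives (1,0), (−√2/2,√2/2), (0,−1), (√2/2,√2/2).
#1 (3, 2, -2, 2): internal (3.000000, 4.828427); octagon support 5.535534 vs apothem 1.2 → ∉ W
#2 (-1, 1, 3, -3): internal (-3.828427, -4.414214); octagon support 5.828427 vs apothem 1.2 → ∉ W
#3 (-2, 2, 3, 0): internal (-3.414214, -1.585786); octagon support 3.535534 vs apothem 1.2 → ∉ W
#4 (1, -1, -1, 0): internal (1.707107, 0.292893); octagon support 1.707107 vs apothem 1.2 → ∉ W
#5 (-2, -1, -1, 1): internal (-0.585786, 1.000000); octagon support 1.121320 vs apothem 1.2 → ∈ W
#6 (0, 0, 0, 1): internal (0.707107, 0.707107); octagon support 1.000000 vs apothem 1.2 → ∈ W
#7 (3, 0, -2, -2): internal (1.585786, 0.585786); octagon support 1.585786 vs apothem 1.2 → ∉ W
#8 (0, -1, -1, 1): internal (1.414214, 1.000000); octagon support 1.707107 vs apothem 1.2 → ∉ W

5, 6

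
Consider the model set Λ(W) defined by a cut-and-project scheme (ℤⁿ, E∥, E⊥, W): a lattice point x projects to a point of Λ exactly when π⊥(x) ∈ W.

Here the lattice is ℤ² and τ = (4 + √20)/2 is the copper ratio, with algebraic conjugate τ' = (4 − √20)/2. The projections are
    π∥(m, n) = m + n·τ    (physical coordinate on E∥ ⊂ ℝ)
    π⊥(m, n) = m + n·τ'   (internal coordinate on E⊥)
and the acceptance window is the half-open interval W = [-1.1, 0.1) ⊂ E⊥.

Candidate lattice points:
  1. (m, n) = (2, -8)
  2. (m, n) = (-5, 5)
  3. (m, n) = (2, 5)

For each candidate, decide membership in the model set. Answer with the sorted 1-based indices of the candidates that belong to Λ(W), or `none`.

none

τ' = (4−√20)/2 ≈ -0.236068.
#1 (2,-8): internal coord 2 + (-8)·τ' = +3.888544; +3.888544 ∉ [-1.1, 0.1) → out
#2 (-5,5): internal coord -5 + (5)·τ' = -6.180340; -6.180340 ∉ [-1.1, 0.1) → out
#3 (2,5): internal coord 2 + (5)·τ' = +0.819660; +0.819660 ∉ [-1.1, 0.1) → out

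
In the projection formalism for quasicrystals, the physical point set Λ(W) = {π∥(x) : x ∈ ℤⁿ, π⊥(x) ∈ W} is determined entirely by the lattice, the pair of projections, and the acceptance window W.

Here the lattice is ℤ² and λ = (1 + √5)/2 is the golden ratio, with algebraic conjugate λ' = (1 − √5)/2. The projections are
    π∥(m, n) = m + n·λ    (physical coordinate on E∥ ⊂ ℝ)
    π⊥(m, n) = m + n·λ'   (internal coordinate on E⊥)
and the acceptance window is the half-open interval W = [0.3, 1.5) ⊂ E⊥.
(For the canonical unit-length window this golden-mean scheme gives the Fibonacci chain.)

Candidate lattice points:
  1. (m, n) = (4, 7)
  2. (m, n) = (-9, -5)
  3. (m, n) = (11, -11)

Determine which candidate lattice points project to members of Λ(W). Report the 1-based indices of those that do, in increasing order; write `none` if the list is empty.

λ' = (1−√5)/2 ≈ -0.61803.
[1] lift (4,7): star map gives -0.32624; window check 0.3 ≤ -0.32624 < 1.5 is false → out
[2] lift (-9,-5): star map gives -5.90983; window check 0.3 ≤ -5.90983 < 1.5 is false → out
[3] lift (11,-11): star map gives 17.79837; window check 0.3 ≤ 17.79837 < 1.5 is false → out

none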